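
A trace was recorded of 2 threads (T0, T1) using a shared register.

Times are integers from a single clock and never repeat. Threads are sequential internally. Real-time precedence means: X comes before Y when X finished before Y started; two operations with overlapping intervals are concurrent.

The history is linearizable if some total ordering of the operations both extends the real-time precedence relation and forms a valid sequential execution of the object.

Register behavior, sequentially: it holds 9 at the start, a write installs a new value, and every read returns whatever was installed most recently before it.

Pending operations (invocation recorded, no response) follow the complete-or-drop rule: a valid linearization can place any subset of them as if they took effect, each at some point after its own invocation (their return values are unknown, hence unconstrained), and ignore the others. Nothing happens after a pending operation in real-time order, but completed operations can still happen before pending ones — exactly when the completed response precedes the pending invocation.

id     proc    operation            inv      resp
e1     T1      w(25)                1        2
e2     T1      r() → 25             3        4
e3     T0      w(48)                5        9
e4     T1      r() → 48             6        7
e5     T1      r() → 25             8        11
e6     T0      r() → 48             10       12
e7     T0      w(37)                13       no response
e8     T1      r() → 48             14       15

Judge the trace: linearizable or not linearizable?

prefix check: 1..10 passes, 1..11 fails once e5's time-11 response joins
the 5 completed operations admit 3 real-time orders; each fails the register replay
include/drop combinations of the 1 pending operation (e6) were all tried; none helps
sample order e1, e2, e3, e4, e5 (pending dropped) stalls at step 5 — e5 r() → 25 has no legal effect
sample order e1, e2, e4, e3, e5 (pending dropped) stalls at step 3 — e4 r() → 48 has no legal effect

not linearizable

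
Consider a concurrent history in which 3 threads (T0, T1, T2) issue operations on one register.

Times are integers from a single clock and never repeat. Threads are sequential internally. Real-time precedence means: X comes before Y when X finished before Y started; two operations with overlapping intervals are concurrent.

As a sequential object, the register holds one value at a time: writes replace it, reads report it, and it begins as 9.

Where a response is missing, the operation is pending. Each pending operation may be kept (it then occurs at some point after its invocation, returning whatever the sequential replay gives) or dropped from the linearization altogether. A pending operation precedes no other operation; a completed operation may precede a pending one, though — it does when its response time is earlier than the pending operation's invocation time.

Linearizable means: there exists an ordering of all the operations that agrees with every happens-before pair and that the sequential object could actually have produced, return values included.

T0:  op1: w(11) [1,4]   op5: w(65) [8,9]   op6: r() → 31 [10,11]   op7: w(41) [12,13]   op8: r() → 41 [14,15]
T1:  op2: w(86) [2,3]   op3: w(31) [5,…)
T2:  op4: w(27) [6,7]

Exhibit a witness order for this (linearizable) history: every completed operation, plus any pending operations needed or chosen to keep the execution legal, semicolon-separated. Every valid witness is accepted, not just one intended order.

op1; op2; op4; op5; op3; op6; op7; op8

after step 1 (op1 w(11)): value 11
after step 2 (op2 w(86)): value 86
after step 3 (op4 w(27)): value 27
after step 4 (op5 w(65)): value 65
after step 5 (op3 w(31) (pending, included)): value 31
after step 6 (op6 r() → 31): value 31
after step 7 (op7 w(41)): value 41
after step 8 (op8 r() → 41): value 41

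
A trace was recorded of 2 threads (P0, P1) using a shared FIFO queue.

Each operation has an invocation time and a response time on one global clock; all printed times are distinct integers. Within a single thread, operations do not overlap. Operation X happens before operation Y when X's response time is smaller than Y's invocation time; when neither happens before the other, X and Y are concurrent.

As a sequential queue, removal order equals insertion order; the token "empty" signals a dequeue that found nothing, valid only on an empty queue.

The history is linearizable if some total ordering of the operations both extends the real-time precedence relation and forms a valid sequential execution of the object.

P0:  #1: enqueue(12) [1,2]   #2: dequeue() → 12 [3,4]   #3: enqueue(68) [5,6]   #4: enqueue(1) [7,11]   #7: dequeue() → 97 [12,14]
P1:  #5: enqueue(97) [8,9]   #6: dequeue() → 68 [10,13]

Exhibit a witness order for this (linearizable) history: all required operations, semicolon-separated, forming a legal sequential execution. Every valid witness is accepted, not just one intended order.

#1; #2; #3; #5; #4; #6; #7

after step 1 (#1 enqueue(12)): queue <12>
after step 2 (#2 dequeue() → 12): queue <>
after step 3 (#3 enqueue(68)): queue <68>
after step 4 (#5 enqueue(97)): queue <68,97>
after step 5 (#4 enqueue(1)): queue <68,97,1>
after step 6 (#6 dequeue() → 68): queue <97,1>
after step 7 (#7 dequeue() → 97): queue <1>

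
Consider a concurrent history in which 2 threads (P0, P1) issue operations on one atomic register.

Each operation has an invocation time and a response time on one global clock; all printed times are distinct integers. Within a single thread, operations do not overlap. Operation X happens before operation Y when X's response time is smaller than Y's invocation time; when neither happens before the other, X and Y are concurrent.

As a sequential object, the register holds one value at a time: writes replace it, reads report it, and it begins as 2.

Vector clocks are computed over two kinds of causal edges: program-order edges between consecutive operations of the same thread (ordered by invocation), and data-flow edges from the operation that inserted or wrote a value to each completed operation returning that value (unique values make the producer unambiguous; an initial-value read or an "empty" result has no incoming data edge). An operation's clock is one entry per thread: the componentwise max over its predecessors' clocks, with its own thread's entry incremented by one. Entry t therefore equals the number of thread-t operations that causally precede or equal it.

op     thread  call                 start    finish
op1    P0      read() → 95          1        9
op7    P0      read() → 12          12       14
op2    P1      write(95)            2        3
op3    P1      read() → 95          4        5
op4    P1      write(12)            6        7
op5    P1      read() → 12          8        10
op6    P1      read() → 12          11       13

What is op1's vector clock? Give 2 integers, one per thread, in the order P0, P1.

(1, 1)

VC(op2, invoked at 2): no causal predecessors; +1 on P1 → (0, 1)
invoked at 4, op3 merges VC(op2)=(0, 1) and bumps P1's slot → (0, 2)
invoked at 1, op1 merges VC(op2)=(0, 1) and bumps P0's slot → (1, 1)
invoked at 6, op4 merges VC(op3)=(0, 2) and bumps P1's slot → (0, 3)
invoked at 8, op5 merges VC(op4)=(0, 3) and bumps P1's slot → (0, 4)
invoked at 11, op6 merges VC(op4)=(0, 3), VC(op5)=(0, 4) and bumps P1's slot → (0, 5)
invoked at 12, op7 merges VC(op1)=(1, 1), VC(op4)=(0, 3) and bumps P0's slot → (2, 3)
target: VC(op1) = (1, 1)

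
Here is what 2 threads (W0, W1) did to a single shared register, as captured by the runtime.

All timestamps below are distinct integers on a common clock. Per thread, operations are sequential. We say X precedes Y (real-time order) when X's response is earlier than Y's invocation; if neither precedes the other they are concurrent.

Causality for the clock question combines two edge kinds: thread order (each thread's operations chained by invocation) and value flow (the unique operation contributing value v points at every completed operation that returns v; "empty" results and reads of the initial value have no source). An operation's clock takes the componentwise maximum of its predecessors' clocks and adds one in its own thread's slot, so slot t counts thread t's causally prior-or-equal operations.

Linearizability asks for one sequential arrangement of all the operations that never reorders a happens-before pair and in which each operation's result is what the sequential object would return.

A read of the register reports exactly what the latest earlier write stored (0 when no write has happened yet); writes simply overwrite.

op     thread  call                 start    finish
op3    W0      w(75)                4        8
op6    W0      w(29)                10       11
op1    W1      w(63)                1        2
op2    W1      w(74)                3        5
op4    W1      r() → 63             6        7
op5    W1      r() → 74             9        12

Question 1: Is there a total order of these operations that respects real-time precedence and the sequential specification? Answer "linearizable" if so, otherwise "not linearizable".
not linearizable

cut after 6 events: linearizable; cut after 7 events (op4 responds, time 7): not linearizable
a single order respects real time; the 3 completed register operations fail replay along it
completion choices over the 1 pending operation (op3) were checked; none helps
take op1, op2, op4 (pending dropped): step 3 already fails, because op4 r() → 63 cannot occur there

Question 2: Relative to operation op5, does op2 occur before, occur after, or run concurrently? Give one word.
before

op2 spans [3,5], op5 spans [9,12]
resp(op2)=5 < inv(op5)=9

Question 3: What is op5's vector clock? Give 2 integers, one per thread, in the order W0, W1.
(0, 4)

op1, invoked 1, has no incoming edges; only W1's bump applies → (0, 1)
op3, invoked 4, has no incoming edges; only W0's bump applies → (1, 0)
VC(op2, invoked at 3): max of VC(op1)=(0, 1), then +1 on thread W1 → (0, 2)
VC(op6, invoked at 10): max of VC(op3)=(1, 0), then +1 on thread W0 → (2, 0)
VC(op4, invoked at 6): max of VC(op1)=(0, 1), VC(op2)=(0, 2), then +1 on thread W1 → (0, 3)
VC(op5, invoked at 9): max of VC(op2)=(0, 2), VC(op4)=(0, 3), then +1 on thread W1 → (0, 4)
target: VC(op5) = (0, 4)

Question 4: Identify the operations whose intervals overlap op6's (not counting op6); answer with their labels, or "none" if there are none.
op5

op6 spans [10,11]: anything still running between times 10 and 11 counts as concurrent
op1 [1,2]: before
op2 [3,5]: before
op3 [4,8]: before
op4 [6,7]: before
op5 [9,12]: concurrent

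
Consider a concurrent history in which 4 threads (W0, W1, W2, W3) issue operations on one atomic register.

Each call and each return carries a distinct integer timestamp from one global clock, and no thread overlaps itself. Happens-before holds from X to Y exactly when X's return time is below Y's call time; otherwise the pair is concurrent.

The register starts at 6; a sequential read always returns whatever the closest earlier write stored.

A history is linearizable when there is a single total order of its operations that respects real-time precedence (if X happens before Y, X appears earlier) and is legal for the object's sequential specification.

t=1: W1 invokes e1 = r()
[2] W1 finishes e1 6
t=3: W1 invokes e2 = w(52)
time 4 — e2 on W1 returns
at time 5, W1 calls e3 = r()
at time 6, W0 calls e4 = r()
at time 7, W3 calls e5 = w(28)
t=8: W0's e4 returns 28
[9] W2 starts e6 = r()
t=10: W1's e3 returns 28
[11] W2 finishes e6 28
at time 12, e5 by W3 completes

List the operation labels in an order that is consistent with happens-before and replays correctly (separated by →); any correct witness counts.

e1 → e2 → e5 → e3 → e4 → e6

after step 1 (e1 r() → 6): value 6
after step 2 (e2 w(52)): value 52
after step 3 (e5 w(28)): value 28
after step 4 (e3 r() → 28): value 28
after step 5 (e4 r() → 28): value 28
after step 6 (e6 r() → 28): value 28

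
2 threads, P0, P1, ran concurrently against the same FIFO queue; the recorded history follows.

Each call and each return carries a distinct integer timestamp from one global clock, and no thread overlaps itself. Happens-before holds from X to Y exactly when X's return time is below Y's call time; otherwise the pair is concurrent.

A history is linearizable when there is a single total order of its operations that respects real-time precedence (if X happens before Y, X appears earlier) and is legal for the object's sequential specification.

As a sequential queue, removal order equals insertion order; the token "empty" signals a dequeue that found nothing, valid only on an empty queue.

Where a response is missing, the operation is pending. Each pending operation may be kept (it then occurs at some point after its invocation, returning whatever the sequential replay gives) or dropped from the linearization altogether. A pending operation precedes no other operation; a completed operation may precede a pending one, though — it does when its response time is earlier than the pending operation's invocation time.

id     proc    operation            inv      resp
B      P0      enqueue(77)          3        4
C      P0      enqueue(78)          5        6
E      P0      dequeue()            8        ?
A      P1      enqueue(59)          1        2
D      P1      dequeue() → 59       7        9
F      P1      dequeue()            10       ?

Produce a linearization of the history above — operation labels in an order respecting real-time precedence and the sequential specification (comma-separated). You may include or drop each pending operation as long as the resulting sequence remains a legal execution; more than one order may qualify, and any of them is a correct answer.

A, B, C, D

after step 1 (A enqueue(59)): queue <59>
after step 2 (B enqueue(77)): queue <59,77>
after step 3 (C enqueue(78)): queue <59,77,78>
after step 4 (D dequeue() → 59): queue <77,78>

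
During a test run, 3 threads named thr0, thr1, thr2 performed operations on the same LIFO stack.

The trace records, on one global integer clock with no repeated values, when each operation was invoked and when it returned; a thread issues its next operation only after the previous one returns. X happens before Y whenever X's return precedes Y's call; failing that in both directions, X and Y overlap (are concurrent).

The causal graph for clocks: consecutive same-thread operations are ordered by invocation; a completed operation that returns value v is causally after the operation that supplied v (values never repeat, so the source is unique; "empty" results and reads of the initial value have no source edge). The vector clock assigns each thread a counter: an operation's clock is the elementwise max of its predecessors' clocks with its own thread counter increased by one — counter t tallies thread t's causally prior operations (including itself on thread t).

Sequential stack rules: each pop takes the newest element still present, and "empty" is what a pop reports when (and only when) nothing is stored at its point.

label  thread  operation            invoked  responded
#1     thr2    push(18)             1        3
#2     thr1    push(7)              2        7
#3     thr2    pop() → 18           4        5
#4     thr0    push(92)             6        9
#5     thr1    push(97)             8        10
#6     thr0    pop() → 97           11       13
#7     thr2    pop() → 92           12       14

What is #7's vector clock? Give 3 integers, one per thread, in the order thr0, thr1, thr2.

(1, 0, 3)

root op #1, invoked 1: fresh clock plus thr2's own tick → (0, 0, 1)
root op #2, invoked 2: fresh clock plus thr1's own tick → (0, 1, 0)
root op #4, invoked 6: fresh clock plus thr0's own tick → (1, 0, 0)
#3, invoked 4, takes VC(#1)=(0, 0, 1) under max, adds 1 for thr2 → (0, 0, 2)
#5, invoked 8, takes VC(#2)=(0, 1, 0) under max, adds 1 for thr1 → (0, 2, 0)
#7, invoked 12, takes VC(#3)=(0, 0, 2), VC(#4)=(1, 0, 0) under max, adds 1 for thr2 → (1, 0, 3)
#6, invoked 11, takes VC(#4)=(1, 0, 0), VC(#5)=(0, 2, 0) under max, adds 1 for thr0 → (2, 2, 0)
target: VC(#7) = (1, 0, 3)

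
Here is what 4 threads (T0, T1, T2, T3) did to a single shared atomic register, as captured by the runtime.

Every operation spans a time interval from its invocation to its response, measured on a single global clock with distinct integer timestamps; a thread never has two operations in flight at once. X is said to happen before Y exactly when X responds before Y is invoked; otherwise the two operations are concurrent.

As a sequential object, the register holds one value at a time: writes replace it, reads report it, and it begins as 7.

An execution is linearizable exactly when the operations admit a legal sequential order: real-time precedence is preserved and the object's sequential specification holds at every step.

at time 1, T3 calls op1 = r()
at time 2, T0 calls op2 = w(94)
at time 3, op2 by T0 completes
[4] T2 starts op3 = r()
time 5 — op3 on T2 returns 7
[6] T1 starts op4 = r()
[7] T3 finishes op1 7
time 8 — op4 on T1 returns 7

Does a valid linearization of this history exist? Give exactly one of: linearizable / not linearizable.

through event 4 a valid linearization exists; event 5 (op3 responding at time 5) ends that
the completed operations (2 total) allow one real-time order; the atomic register replay rejects it
completion choices over the 1 pending operation (op1) were checked; none helps
sample order op2, op3 (pending dropped) stalls at step 2 — op3 r() → 7 has no legal effect

not linearizable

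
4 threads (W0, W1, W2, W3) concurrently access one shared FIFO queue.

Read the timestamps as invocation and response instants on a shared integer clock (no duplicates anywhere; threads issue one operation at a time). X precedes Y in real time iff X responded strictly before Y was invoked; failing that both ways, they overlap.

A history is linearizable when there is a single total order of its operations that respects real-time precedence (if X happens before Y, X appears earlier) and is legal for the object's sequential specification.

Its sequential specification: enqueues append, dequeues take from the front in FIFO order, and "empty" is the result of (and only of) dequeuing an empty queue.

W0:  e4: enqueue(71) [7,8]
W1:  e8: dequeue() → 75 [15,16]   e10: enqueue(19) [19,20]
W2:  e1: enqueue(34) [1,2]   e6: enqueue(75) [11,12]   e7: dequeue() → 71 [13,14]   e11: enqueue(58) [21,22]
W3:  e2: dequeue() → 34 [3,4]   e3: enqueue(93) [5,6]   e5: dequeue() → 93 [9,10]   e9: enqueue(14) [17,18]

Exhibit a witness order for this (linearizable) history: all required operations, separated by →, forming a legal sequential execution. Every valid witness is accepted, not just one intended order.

after step 1 (e1 enqueue(34)): queue <34>
after step 2 (e2 dequeue() → 34): queue <>
after step 3 (e3 enqueue(93)): queue <93>
after step 4 (e4 enqueue(71)): queue <93,71>
after step 5 (e5 dequeue() → 93): queue <71>
after step 6 (e6 enqueue(75)): queue <71,75>
after step 7 (e7 dequeue() → 71): queue <75>
after step 8 (e8 dequeue() → 75): queue <>
after step 9 (e9 enqueue(14)): queue <14>
after step 10 (e10 enqueue(19)): queue <14,19>
after step 11 (e11 enqueue(58)): queue <14,19,58>

e1 → e2 → e3 → e4 → e5 → e6 → e7 → e8 → e9 → e10 → e11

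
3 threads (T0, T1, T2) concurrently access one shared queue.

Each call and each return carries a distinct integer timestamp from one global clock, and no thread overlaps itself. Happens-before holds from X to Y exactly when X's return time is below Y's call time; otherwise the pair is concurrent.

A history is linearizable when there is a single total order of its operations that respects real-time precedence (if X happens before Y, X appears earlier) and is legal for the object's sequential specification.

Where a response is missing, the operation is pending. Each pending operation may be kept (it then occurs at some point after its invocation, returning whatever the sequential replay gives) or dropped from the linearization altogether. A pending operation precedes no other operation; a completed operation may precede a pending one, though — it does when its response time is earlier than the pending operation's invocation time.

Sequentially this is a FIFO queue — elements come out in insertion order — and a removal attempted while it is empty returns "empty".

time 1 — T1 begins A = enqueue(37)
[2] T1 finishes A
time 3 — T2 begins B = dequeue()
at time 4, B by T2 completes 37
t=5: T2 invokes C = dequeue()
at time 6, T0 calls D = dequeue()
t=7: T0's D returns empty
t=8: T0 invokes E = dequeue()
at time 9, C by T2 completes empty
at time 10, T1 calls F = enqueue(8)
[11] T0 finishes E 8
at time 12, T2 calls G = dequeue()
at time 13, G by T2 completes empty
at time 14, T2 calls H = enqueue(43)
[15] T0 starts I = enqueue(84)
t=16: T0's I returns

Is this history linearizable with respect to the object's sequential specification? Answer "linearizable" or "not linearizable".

linearizable

witness order: A, B, C, D, F, E, G, H, I
after step 1 (A enqueue(37)): queue <37>
after step 2 (B dequeue() → 37): queue <>
after step 3 (C dequeue() → empty): queue <>
after step 4 (D dequeue() → empty): queue <>
after step 5 (F enqueue(8) (pending, included)): queue <8>
after step 6 (E dequeue() → 8): queue <>
after step 7 (G dequeue() → empty): queue <>
after step 8 (H enqueue(43) (pending, included)): queue <43>
after step 9 (I enqueue(84)): queue <43,84>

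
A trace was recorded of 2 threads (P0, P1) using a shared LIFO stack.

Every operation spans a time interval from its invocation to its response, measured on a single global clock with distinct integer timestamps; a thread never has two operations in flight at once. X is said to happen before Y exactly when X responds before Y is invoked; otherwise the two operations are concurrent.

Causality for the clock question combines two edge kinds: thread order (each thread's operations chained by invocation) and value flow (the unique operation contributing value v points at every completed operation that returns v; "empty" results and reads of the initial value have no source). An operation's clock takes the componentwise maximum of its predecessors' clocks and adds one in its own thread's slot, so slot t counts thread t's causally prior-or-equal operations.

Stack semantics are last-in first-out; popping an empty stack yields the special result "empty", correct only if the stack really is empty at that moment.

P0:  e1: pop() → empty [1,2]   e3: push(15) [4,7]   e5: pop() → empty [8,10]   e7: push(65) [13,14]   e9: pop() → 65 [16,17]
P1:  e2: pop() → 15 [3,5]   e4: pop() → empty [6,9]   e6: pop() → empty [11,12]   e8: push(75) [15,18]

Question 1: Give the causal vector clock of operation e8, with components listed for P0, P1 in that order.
(2, 4)

root op e1, invoked 1: fresh clock plus P0's own tick → (1, 0)
merge at e3 (invoked 4): VC(e1)=(1, 0), own-thread bump on P0 → (2, 0)
merge at e2 (invoked 3): VC(e3)=(2, 0), own-thread bump on P1 → (2, 1)
merge at e5 (invoked 8): VC(e3)=(2, 0), own-thread bump on P0 → (3, 0)
merge at e4 (invoked 6): VC(e2)=(2, 1), own-thread bump on P1 → (2, 2)
merge at e7 (invoked 13): VC(e5)=(3, 0), own-thread bump on P0 → (4, 0)
merge at e6 (invoked 11): VC(e4)=(2, 2), own-thread bump on P1 → (2, 3)
merge at e9 (invoked 16): VC(e7)=(4, 0), own-thread bump on P0 → (5, 0)
merge at e8 (invoked 15): VC(e6)=(2, 3), own-thread bump on P1 → (2, 4)
target: VC(e8) = (2, 4)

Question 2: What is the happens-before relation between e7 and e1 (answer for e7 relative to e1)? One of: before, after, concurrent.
after

e7 spans [13,14], e1 spans [1,2]
resp(e1)=2 < inv(e7)=13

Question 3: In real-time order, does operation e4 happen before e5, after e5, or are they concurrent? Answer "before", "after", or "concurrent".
concurrent

e4 spans [6,9], e5 spans [8,10]
the intervals overlap in both directions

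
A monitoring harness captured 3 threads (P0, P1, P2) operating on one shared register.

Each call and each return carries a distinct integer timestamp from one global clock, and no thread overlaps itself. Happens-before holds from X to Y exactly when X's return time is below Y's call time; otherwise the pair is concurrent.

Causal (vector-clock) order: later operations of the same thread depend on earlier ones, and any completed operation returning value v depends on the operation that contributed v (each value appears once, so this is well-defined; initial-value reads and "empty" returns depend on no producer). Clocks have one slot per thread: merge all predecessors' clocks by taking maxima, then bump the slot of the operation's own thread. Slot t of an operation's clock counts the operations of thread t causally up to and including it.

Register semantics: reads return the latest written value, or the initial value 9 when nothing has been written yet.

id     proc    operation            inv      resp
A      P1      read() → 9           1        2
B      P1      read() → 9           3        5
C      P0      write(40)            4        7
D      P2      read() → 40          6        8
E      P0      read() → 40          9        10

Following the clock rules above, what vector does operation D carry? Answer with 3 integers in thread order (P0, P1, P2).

invoked at 1, A has no predecessors; its own P1 bump gives (0, 1, 0)
invoked at 4, C has no predecessors; its own P0 bump gives (1, 0, 0)
B (invocation 3): componentwise max over VC(A)=(0, 1, 0), +1 at P1, giving (0, 2, 0)
D (invocation 6): componentwise max over VC(C)=(1, 0, 0), +1 at P2, giving (1, 0, 1)
E (invocation 9): componentwise max over VC(C)=(1, 0, 0), +1 at P0, giving (2, 0, 0)
target: VC(D) = (1, 0, 1)

(1, 0, 1)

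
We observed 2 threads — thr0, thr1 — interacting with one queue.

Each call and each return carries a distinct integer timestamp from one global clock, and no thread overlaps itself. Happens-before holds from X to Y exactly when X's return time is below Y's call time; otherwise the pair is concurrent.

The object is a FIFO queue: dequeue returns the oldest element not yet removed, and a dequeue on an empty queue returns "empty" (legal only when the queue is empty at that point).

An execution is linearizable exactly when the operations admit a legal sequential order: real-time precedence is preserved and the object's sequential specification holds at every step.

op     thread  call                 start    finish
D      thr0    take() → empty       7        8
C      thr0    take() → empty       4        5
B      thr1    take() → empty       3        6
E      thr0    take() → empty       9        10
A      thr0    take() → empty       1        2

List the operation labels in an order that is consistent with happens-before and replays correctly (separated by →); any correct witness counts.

1. A take() → empty, leaving queue <>
2. B take() → empty, leaving queue <>
3. C take() → empty, leaving queue <>
4. D take() → empty, leaving queue <>
5. E take() → empty, leaving queue <>

A → B → C → D → E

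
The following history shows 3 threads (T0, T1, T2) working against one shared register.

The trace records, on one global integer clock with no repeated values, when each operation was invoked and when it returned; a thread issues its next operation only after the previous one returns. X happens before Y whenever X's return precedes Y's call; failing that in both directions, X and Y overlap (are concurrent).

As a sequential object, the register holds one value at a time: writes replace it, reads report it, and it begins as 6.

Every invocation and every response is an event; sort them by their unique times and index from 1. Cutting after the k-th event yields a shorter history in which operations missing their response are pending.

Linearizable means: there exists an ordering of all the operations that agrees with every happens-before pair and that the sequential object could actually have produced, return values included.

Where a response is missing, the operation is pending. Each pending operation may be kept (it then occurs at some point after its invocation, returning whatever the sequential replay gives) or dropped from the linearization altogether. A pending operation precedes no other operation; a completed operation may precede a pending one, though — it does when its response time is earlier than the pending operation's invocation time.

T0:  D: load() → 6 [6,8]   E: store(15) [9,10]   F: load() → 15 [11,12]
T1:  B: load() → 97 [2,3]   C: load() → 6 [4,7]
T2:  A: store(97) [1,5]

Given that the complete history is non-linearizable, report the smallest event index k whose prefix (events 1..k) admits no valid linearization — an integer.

7

events 1..6 are linearizable; a witness order is A, B:
step 1: A store(97) — value 97
step 2: B load() → 97 — value 97
with event 7 included (C responding at time 7), all real-time-consistent orders fail
including or dropping the 1 pending operation (D) in any combination fails
sample order A, B, C (pending dropped) stalls at step 3 — C load() → 6 has no legal effect
sample order B, A, C (pending dropped) stalls at step 1 — B load() → 97 has no legal effect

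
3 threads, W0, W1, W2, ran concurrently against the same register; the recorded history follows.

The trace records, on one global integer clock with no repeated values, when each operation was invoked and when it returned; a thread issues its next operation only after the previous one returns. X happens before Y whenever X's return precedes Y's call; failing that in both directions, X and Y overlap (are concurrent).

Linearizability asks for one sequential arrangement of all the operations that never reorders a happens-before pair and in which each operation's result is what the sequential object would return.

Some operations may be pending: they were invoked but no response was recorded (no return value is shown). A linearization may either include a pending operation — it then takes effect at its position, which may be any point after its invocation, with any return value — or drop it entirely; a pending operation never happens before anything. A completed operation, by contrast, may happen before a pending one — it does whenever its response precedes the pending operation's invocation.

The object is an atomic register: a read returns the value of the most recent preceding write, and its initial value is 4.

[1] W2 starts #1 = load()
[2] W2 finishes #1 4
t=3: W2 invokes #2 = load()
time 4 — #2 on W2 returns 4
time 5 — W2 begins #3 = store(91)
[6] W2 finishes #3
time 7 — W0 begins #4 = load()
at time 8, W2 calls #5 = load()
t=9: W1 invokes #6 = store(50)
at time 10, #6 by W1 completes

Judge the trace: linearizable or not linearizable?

linearizable

witness order: #1, #2, #3, #4, #5, #6
1. #1 load() → 4, leaving value 4
2. #2 load() → 4, leaving value 4
3. #3 store(91), leaving value 91
4. #4 load() (pending, included), leaving value 91
5. #5 load() (pending, included), leaving value 91
6. #6 store(50), leaving value 50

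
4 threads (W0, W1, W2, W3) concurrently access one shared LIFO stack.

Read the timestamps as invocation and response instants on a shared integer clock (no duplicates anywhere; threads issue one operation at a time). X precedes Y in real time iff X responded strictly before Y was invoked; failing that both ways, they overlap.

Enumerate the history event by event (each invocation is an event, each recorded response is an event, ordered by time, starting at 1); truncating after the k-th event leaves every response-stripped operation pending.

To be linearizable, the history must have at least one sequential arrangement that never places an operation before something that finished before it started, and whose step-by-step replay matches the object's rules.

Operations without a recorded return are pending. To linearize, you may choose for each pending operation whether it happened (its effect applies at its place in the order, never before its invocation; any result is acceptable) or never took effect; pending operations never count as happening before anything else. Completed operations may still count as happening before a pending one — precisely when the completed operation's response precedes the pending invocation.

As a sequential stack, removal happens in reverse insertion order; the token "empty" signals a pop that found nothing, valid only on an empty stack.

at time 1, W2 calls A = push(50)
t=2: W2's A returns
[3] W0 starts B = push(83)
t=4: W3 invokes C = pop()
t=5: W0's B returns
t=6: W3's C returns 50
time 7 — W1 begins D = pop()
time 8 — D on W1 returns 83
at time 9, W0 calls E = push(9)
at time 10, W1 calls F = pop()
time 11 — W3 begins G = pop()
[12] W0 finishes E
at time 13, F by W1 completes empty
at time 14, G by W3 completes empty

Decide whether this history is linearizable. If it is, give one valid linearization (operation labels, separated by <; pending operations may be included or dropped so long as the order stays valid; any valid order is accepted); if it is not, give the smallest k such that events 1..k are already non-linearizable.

linearizable — witness: A < C < B < D < F < G < E

1. A push(50), leaving stack <50>
2. C pop() → 50, leaving stack <>
3. B push(83), leaving stack <83>
4. D pop() → 83, leaving stack <>
5. F pop() → empty, leaving stack <>
6. G pop() → empty, leaving stack <>
7. E push(9), leaving stack <9>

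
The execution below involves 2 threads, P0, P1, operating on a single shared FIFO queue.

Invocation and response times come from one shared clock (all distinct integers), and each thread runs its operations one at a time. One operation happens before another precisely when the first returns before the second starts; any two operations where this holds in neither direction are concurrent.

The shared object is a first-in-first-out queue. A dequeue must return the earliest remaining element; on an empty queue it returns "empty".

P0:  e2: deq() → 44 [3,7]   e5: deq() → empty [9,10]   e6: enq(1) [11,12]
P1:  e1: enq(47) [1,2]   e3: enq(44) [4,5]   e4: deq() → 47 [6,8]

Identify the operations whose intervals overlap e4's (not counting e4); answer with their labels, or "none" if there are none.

overlap test against e4 [6,8]: concurrent iff the interval meets 6..8
e1 [1,2]: before
e2 [3,7]: concurrent
e3 [4,5]: before
e5 [9,10]: after
e6 [11,12]: after

e2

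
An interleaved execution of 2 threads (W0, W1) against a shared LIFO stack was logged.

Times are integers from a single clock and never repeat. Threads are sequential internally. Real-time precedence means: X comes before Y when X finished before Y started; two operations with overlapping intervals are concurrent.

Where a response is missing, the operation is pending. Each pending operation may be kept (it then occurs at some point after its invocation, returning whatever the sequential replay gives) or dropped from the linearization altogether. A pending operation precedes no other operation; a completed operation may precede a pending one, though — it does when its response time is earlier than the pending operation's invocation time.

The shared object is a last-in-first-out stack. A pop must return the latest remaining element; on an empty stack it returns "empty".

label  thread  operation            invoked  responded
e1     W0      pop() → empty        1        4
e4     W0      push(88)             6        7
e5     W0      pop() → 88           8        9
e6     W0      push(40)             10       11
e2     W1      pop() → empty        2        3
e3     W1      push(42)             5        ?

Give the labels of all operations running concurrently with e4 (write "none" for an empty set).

e3

overlap test against e4 [6,7]: concurrent iff the interval meets 6..7
e1 [1,4]: before
e2 [2,3]: before
e3 [5,…): concurrent
e5 [8,9]: after
e6 [10,11]: after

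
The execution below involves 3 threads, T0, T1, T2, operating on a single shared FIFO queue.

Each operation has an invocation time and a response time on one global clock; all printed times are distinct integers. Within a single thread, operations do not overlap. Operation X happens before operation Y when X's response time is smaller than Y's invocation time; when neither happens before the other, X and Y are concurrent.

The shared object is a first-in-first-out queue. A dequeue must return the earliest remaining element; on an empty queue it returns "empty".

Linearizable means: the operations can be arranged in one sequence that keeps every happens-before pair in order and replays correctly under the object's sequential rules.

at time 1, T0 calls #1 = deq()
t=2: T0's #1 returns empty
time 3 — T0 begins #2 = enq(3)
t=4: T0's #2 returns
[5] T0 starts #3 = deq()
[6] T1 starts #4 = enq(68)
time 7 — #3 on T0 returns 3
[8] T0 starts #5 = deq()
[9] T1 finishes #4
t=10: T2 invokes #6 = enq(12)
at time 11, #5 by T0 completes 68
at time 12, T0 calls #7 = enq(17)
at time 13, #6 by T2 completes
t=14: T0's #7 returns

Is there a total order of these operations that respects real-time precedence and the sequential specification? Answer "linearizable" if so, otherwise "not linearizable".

linearizable

one valid linearization: #1, #2, #3, #4, #5, #6, #7
after step 1 (#1 deq() → empty): queue <>
after step 2 (#2 enq(3)): queue <3>
after step 3 (#3 deq() → 3): queue <>
after step 4 (#4 enq(68)): queue <68>
after step 5 (#5 deq() → 68): queue <>
after step 6 (#6 enq(12)): queue <12>
after step 7 (#7 enq(17)): queue <12,17>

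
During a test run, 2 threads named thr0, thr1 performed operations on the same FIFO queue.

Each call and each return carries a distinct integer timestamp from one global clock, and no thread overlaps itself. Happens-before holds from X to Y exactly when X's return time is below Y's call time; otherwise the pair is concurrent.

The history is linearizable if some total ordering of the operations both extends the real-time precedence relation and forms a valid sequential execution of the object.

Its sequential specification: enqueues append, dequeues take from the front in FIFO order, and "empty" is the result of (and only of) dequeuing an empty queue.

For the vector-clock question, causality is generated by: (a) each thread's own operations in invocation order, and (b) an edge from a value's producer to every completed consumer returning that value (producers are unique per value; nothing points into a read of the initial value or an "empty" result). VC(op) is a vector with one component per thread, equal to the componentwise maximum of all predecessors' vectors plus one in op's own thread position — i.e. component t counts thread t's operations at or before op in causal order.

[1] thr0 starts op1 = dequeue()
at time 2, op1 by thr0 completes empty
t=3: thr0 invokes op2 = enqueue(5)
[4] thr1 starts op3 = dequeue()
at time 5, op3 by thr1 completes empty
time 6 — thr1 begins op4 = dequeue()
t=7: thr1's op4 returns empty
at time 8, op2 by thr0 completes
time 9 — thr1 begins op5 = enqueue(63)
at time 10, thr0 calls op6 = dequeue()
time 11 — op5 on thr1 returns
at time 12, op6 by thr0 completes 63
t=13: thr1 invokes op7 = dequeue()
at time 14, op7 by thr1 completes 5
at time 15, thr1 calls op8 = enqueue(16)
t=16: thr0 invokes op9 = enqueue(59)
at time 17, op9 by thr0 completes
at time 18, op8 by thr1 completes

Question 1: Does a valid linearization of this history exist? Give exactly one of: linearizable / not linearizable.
not linearizable

prefix check: 1..11 passes, 1..12 fails once op6's time-12 response joins
all 6 real-time-respecting orders fail — 6 completed FIFO queue operations, no legal replay
take op1, op2, op3, op4, op5, op6: step 3 already fails, because op3 dequeue() → empty cannot occur there
take op1, op2, op3, op4, op6, op5: step 3 already fails, because op3 dequeue() → empty cannot occur there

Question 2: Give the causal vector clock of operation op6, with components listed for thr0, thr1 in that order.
(3, 3)

op3 (invocation 4): nothing precedes it; thr1's component alone gives (0, 1)
op1 (invocation 1): nothing precedes it; thr0's component alone gives (1, 0)
invoked at 6, op4 merges VC(op3)=(0, 1) and bumps thr1's slot → (0, 2)
invoked at 3, op2 merges VC(op1)=(1, 0) and bumps thr0's slot → (2, 0)
invoked at 9, op5 merges VC(op4)=(0, 2) and bumps thr1's slot → (0, 3)
invoked at 13, op7 merges VC(op2)=(2, 0), VC(op5)=(0, 3) and bumps thr1's slot → (2, 4)
invoked at 10, op6 merges VC(op2)=(2, 0), VC(op5)=(0, 3) and bumps thr0's slot → (3, 3)
invoked at 15, op8 merges VC(op7)=(2, 4) and bumps thr1's slot → (2, 5)
invoked at 16, op9 merges VC(op6)=(3, 3) and bumps thr0's slot → (4, 3)
target: VC(op6) = (3, 3)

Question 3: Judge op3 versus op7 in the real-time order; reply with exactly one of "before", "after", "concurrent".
before

op3 spans [4,5], op7 spans [13,14]
resp(op3)=5 < inv(op7)=13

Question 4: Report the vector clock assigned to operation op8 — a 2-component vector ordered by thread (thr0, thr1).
(2, 5)

op3, invoked 4, has no incoming edges; only thr1's bump applies → (0, 1)
op1, invoked 1, has no incoming edges; only thr0's bump applies → (1, 0)
op4 (invocation 6): componentwise max over VC(op3)=(0, 1), +1 at thr1, giving (0, 2)
op2 (invocation 3): componentwise max over VC(op1)=(1, 0), +1 at thr0, giving (2, 0)
op5 (invocation 9): componentwise max over VC(op4)=(0, 2), +1 at thr1, giving (0, 3)
op7 (invocation 13): componentwise max over VC(op2)=(2, 0), VC(op5)=(0, 3), +1 at thr1, giving (2, 4)
op6 (invocation 10): componentwise max over VC(op2)=(2, 0), VC(op5)=(0, 3), +1 at thr0, giving (3, 3)
op8 (invocation 15): componentwise max over VC(op7)=(2, 4), +1 at thr1, giving (2, 5)
op9 (invocation 16): componentwise max over VC(op6)=(3, 3), +1 at thr0, giving (4, 3)
target: VC(op8) = (2, 5)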